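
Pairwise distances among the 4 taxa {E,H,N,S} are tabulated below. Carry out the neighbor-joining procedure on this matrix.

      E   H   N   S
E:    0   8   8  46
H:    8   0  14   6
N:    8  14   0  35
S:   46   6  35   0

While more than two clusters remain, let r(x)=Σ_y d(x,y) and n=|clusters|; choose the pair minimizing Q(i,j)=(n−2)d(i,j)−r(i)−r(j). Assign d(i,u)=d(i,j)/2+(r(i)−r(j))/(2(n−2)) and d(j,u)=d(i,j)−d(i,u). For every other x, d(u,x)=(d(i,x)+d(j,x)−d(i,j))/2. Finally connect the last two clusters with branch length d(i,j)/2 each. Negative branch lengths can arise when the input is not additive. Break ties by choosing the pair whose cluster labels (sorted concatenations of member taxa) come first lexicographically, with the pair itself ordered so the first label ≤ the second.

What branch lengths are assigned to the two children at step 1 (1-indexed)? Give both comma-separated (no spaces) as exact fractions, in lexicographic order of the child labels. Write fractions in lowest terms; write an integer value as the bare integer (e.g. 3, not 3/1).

21/4,11/4

step 1: merge (E,N) at d=8, Q=-103; branch lengths E→21/4, N→11/4; new cluster EN
  updated: d(EN,H)=7, d(EN,S)=73/2
step 2: merge (EN,H) at d=7, Q=-99/2; branch lengths EN→75/4, H→-47/4; new cluster EHN
  updated: d(EHN,S)=71/4
step 3: merge (EHN,S) at d=71/4; branch lengths EHN→71/8, S→71/8; new cluster EHNS
final tree: (((E:21/4,N:11/4):75/4,H:-47/4):71/8,S:71/8)
total length: 131/4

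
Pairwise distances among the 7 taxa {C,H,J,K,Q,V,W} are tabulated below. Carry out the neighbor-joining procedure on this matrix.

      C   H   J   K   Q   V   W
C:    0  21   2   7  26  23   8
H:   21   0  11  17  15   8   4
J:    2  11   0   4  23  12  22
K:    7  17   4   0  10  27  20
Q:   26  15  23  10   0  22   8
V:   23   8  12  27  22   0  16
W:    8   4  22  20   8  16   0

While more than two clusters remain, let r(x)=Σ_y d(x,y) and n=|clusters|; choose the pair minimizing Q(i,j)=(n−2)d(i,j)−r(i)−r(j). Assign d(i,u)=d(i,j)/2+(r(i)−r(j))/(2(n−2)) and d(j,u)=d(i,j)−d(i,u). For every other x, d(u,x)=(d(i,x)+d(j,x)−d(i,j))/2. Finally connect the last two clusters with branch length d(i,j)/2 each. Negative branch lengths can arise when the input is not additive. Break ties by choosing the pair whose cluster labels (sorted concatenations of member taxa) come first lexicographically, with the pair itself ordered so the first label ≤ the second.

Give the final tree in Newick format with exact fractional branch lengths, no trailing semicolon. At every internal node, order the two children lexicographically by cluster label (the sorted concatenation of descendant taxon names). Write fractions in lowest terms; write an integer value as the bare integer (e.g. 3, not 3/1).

(((((C:23/10,J:-3/10):13/8,K:23/8):271/32,Q:193/32):71/32,(H:-1/8,V:65/8):131/32):61/64,W:61/64)

step 1: merge (C,J) at d=2, Q=-151; branch lengths C→23/10, J→-3/10; new cluster CJ
  updated: d(CJ,H)=15, d(CJ,K)=9/2, d(CJ,Q)=47/2, d(CJ,V)=33/2, d(CJ,W)=14
step 2: merge (CJ,K) at d=9/2, Q=-134; branch lengths CJ→13/8, K→23/8; new cluster CJK
  updated: d(CJK,H)=55/4, d(CJK,Q)=29/2, d(CJK,V)=39/2, d(CJK,W)=59/4
step 3: merge (H,V) at d=8, Q=-329/4; branch lengths H→-1/8, V→65/8; new cluster HV
  updated: d(CJK,HV)=101/8, d(HV,Q)=29/2, d(HV,W)=6
step 4: merge (CJK,Q) at d=29/2, Q=-399/8; branch lengths CJK→271/32, Q→193/32; new cluster CJKQ
  updated: d(CJKQ,HV)=101/16, d(CJKQ,W)=33/8
step 5: merge (CJKQ,HV) at d=101/16, Q=-263/16; branch lengths CJKQ→71/32, HV→131/32; new cluster CHJKQV
  updated: d(CHJKQV,W)=61/32
step 6: merge (CHJKQV,W) at d=61/32; branch lengths CHJKQV→61/64, W→61/64; new cluster CHJKQVW
final tree: (((((C:23/10,J:-3/10):13/8,K:23/8):271/32,Q:193/32):71/32,(H:-1/8,V:65/8):131/32):61/64,W:61/64)
total length: 1191/32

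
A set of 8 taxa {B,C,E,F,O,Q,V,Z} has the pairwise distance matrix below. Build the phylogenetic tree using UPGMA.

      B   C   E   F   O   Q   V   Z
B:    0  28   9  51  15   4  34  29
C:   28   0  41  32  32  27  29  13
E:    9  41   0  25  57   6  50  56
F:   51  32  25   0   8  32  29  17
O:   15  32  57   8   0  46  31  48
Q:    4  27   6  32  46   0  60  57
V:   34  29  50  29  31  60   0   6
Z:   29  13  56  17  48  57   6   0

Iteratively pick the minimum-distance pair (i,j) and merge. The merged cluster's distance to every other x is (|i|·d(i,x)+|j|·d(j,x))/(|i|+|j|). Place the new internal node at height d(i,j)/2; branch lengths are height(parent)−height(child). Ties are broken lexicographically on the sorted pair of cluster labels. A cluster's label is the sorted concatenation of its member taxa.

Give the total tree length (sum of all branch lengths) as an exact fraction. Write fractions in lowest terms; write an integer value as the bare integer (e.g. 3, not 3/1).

1193/15

1. join B+Q (d=4) ⇒ BQ; edges |B|=2, |Q|=2
  updated: d(BQ,C)=55/2, d(BQ,E)=15/2, d(BQ,F)=83/2, d(BQ,O)=61/2, d(BQ,V)=47, d(BQ,Z)=43
2. join V+Z (d=6) ⇒ VZ; edges |V|=3, |Z|=3
  updated: d(BQ,VZ)=45, d(C,VZ)=21, d(E,VZ)=53, d(F,VZ)=23, d(O,VZ)=79/2
3. join BQ+E (d=15/2) ⇒ BEQ; edges |BQ|=7/4, |E|=15/4
  updated: d(BEQ,C)=32, d(BEQ,F)=36, d(BEQ,O)=118/3, d(BEQ,VZ)=143/3
4. join F+O (d=8) ⇒ FO; edges |F|=4, |O|=4
  updated: d(BEQ,FO)=113/3, d(C,FO)=32, d(FO,VZ)=125/4
5. join C+VZ (d=21) ⇒ CVZ; edges |C|=21/2, |VZ|=15/2
  updated: d(BEQ,CVZ)=382/9, d(CVZ,FO)=63/2
6. join CVZ+FO (d=63/2) ⇒ CFOVZ; edges |CVZ|=21/4, |FO|=47/4
  updated: d(BEQ,CFOVZ)=608/15
7. join BEQ+CFOVZ (d=608/15) ⇒ BCEFOQVZ; edges |BEQ|=991/60, |CFOVZ|=271/60
final tree: (((B:2,Q:2):7/4,E:15/4):991/60,((C:21/2,(V:3,Z:3):15/2):21/4,(F:4,O:4):47/4):271/60)
total length: 1193/15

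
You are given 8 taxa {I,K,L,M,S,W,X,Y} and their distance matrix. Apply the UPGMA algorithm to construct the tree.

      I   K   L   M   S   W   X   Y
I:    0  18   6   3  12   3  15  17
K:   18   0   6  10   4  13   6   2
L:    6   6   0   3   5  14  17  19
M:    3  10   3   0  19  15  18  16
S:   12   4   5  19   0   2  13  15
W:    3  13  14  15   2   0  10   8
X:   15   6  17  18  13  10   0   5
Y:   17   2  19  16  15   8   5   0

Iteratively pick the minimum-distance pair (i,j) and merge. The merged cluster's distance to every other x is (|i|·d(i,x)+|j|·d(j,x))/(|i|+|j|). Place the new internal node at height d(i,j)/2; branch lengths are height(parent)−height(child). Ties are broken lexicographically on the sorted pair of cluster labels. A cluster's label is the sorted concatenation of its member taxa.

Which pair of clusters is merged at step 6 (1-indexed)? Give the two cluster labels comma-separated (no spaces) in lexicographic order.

KXY,SW

iteration 1: select K,Y (d=2); attach at lengths (1, 1); label the merged cluster KY
  updated: d(I,KY)=35/2, d(KY,L)=25/2, d(KY,M)=13, d(KY,S)=19/2, d(KY,W)=21/2, d(KY,X)=11/2
iteration 2: select S,W (d=2); attach at lengths (1, 1); label the merged cluster SW
  updated: d(I,SW)=15/2, d(KY,SW)=10, d(L,SW)=19/2, d(M,SW)=17, d(SW,X)=23/2
iteration 3: select I,M (d=3); attach at lengths (3/2, 3/2); label the merged cluster IM
  updated: d(IM,KY)=61/4, d(IM,L)=9/2, d(IM,SW)=49/4, d(IM,X)=33/2
iteration 4: select IM,L (d=9/2); attach at lengths (3/4, 9/4); label the merged cluster ILM
  updated: d(ILM,KY)=43/3, d(ILM,SW)=34/3, d(ILM,X)=50/3
iteration 5: select KY,X (d=11/2); attach at lengths (7/4, 11/4); label the merged cluster KXY
  updated: d(ILM,KXY)=136/9, d(KXY,SW)=21/2
iteration 6: select KXY,SW (d=21/2); attach at lengths (5/2, 17/4); label the merged cluster KSWXY
  updated: d(ILM,KSWXY)=68/5
iteration 7: select ILM,KSWXY (d=68/5); attach at lengths (91/20, 31/20); label the merged cluster IKLMSWXY
final tree: (((I:3/2,M:3/2):3/4,L:9/4):91/20,(((K:1,Y:1):7/4,X:11/4):5/2,(S:1,W:1):17/4):31/20)
total length: 547/20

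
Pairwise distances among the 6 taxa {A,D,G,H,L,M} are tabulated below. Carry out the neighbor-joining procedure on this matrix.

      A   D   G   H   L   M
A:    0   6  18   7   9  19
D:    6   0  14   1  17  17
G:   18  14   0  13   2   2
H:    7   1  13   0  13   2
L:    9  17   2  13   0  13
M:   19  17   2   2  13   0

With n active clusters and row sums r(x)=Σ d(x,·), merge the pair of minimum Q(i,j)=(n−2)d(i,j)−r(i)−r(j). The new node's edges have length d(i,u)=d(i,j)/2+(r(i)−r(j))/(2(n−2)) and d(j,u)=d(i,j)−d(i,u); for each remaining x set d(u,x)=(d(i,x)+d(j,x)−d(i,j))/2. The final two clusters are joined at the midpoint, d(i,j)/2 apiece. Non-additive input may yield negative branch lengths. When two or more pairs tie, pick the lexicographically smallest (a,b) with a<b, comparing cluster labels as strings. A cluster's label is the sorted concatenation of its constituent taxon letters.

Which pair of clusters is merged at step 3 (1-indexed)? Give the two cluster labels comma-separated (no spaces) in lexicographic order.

iteration 1: select G,L (d=2, Q=-95); attach at lengths (3/8, 13/8); label the merged cluster GL
  updated: d(A,GL)=25/2, d(D,GL)=29/2, d(GL,H)=12, d(GL,M)=13/2
iteration 2: select GL,M (d=13/2, Q=-141/2); attach at lengths (41/12, 37/12); label the merged cluster GLM
  updated: d(A,GLM)=25/2, d(D,GLM)=25/2, d(GLM,H)=15/4
iteration 3: select A,D (d=6, Q=-33); attach at lengths (9/2, 3/2); label the merged cluster AD
  updated: d(AD,GLM)=19/2, d(AD,H)=1
iteration 4: select AD,GLM (d=19/2, Q=-57/4); attach at lengths (27/8, 49/8); label the merged cluster ADGLM
  updated: d(ADGLM,H)=-19/8
iteration 5: select ADGLM,H (d=-19/8); attach at lengths (-19/16, -19/16); label the merged cluster ADGHLM
final tree: (((A:9/2,D:3/2):27/8,((G:3/8,L:13/8):41/12,M:37/12):49/8):-19/16,H:-19/16)
total length: 173/8

A,D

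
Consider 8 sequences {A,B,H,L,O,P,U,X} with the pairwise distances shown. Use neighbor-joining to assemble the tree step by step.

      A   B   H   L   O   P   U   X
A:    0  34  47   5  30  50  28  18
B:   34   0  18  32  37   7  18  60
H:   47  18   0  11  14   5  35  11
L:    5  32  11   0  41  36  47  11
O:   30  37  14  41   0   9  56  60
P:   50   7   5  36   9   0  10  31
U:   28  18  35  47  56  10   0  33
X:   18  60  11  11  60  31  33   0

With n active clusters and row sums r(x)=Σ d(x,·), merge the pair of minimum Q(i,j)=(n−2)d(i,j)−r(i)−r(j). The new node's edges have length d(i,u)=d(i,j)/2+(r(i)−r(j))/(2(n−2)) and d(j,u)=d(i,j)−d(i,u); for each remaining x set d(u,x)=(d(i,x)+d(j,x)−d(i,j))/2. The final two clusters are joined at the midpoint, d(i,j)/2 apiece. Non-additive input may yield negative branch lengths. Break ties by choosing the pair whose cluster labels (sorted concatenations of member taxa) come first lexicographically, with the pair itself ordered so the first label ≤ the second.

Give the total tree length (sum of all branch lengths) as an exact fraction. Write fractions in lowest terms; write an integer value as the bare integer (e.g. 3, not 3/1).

1. join A+L (d=5, Q=-365) ⇒ AL; edges |A|=59/12, |L|=1/12
  updated: d(AL,B)=61/2, d(AL,H)=53/2, d(AL,O)=33, d(AL,P)=81/2, d(AL,U)=35, d(AL,X)=12
2. join AL+X (d=12, Q=-649/2) ⇒ ALX; edges |AL|=61/20, |X|=179/20
  updated: d(ALX,B)=157/4, d(ALX,H)=51/4, d(ALX,O)=81/2, d(ALX,P)=119/4, d(ALX,U)=28
3. join B+U (d=18, Q=-777/4) ⇒ BU; edges |B|=177/32, |U|=399/32
  updated: d(ALX,BU)=197/8, d(BU,H)=35/2, d(BU,O)=75/2, d(BU,P)=-1/2
4. join BU+P (d=-1/2, Q=-991/8) ⇒ BPU; edges |BU|=275/48, |P|=-299/48
  updated: d(ALX,BPU)=439/16, d(BPU,H)=23/2, d(BPU,O)=47/2
5. join ALX+H (d=51/4, Q=-1495/16) ⇒ AHLX; edges |ALX|=1087/64, |H|=-271/64
  updated: d(AHLX,BPU)=419/32, d(AHLX,O)=167/8
6. join AHLX+BPU (d=419/32, Q=-1839/32) ⇒ ABHLPUX; edges |AHLX|=335/64, |BPU|=503/64
  updated: d(ABHLPUX,O)=1001/64
7. join ABHLPUX+O (d=1001/64) ⇒ ABHLOPUX; edges |ABHLPUX|=1001/128, |O|=1001/128
final tree: (((((A:59/12,L:1/12):61/20,X:179/20):1087/64,H:-271/64):335/64,((B:177/32,U:399/32):275/48,P:-299/48):503/64):1001/128,O:1001/128)
total length: 4863/64

4863/64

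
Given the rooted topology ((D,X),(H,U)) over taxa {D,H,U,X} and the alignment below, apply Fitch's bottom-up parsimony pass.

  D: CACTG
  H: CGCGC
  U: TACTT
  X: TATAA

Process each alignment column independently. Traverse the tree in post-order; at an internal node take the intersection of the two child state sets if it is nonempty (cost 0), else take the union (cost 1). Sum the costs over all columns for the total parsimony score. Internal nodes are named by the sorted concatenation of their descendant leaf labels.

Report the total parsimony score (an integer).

9

[col 0] DX: children D:{C}, X:{T} ∪→ {C,T}; cost 1
[col 0] HU: children H:{C}, U:{T} ∪→ {C,T}; cost 1
[col 0] DHUX: children DX:{C,T}, HU:{C,T} ∩→ {C,T}; cost 0
[col 1] DX: children D:{A}, X:{A} ∩→ {A}; cost 0
[col 1] HU: children H:{G}, U:{A} ∪→ {A,G}; cost 1
[col 1] DHUX: children DX:{A}, HU:{A,G} ∩→ {A}; cost 0
[col 2] DX: children D:{C}, X:{T} ∪→ {C,T}; cost 1
[col 2] HU: children H:{C}, U:{C} ∩→ {C}; cost 0
[col 2] DHUX: children DX:{C,T}, HU:{C} ∩→ {C}; cost 0
[col 3] DX: children D:{T}, X:{A} ∪→ {A,T}; cost 1
[col 3] HU: children H:{G}, U:{T} ∪→ {G,T}; cost 1
[col 3] DHUX: children DX:{A,T}, HU:{G,T} ∩→ {T}; cost 0
[col 4] DX: children D:{G}, X:{A} ∪→ {A,G}; cost 1
[col 4] HU: children H:{C}, U:{T} ∪→ {C,T}; cost 1
[col 4] DHUX: children DX:{A,G}, HU:{C,T} ∪→ {A,C,G,T}; cost 1
per-site changes: [2, 1, 1, 2, 3]; total = 9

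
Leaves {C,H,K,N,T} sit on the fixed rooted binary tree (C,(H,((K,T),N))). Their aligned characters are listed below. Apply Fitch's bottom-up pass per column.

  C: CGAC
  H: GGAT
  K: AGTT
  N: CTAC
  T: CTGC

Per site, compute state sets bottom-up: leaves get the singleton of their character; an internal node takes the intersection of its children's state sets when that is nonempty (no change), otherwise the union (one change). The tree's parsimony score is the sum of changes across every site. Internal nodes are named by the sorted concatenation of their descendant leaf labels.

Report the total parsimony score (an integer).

KT@0: {A} ∪ {C} = {A,C} (union, +1)
KNT@0: {A,C} ∩ {C} = {C} (intersection, +0)
HKNT@0: {G} ∪ {C} = {C,G} (union, +1)
CHKNT@0: {C} ∩ {C,G} = {C} (intersection, +0)
KT@1: {G} ∪ {T} = {G,T} (union, +1)
KNT@1: {G,T} ∩ {T} = {T} (intersection, +0)
HKNT@1: {G} ∪ {T} = {G,T} (union, +1)
CHKNT@1: {G} ∩ {G,T} = {G} (intersection, +0)
KT@2: {T} ∪ {G} = {G,T} (union, +1)
KNT@2: {G,T} ∪ {A} = {A,G,T} (union, +1)
HKNT@2: {A} ∩ {A,G,T} = {A} (intersection, +0)
CHKNT@2: {A} ∩ {A} = {A} (intersection, +0)
KT@3: {T} ∪ {C} = {C,T} (union, +1)
KNT@3: {C,T} ∩ {C} = {C} (intersection, +0)
HKNT@3: {T} ∪ {C} = {C,T} (union, +1)
CHKNT@3: {C} ∩ {C,T} = {C} (intersection, +0)
per-site changes: [2, 2, 2, 2]; total = 8

8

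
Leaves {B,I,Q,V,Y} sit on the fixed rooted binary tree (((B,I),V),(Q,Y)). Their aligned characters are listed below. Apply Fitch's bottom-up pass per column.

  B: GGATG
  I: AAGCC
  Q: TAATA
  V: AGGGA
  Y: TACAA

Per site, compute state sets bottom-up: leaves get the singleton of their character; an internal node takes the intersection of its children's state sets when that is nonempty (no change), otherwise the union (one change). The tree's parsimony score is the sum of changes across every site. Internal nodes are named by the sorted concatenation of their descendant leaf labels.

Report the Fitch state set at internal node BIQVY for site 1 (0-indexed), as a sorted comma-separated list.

A,G

site 0, node BI: B={G} ∪ I={A} → {A,G} (+1)
site 0, node BIV: BI={A,G} ∩ V={A} → {A} (+0)
site 0, node QY: Q={T} ∩ Y={T} → {T} (+0)
site 0, node BIQVY: BIV={A} ∪ QY={T} → {A,T} (+1)
site 1, node BI: B={G} ∪ I={A} → {A,G} (+1)
site 1, node BIV: BI={A,G} ∩ V={G} → {G} (+0)
site 1, node QY: Q={A} ∩ Y={A} → {A} (+0)
site 1, node BIQVY: BIV={G} ∪ QY={A} → {A,G} (+1)
site 2, node BI: B={A} ∪ I={G} → {A,G} (+1)
site 2, node BIV: BI={A,G} ∩ V={G} → {G} (+0)
site 2, node QY: Q={A} ∪ Y={C} → {A,C} (+1)
site 2, node BIQVY: BIV={G} ∪ QY={A,C} → {A,C,G} (+1)
site 3, node BI: B={T} ∪ I={C} → {C,T} (+1)
site 3, node BIV: BI={C,T} ∪ V={G} → {C,G,T} (+1)
site 3, node QY: Q={T} ∪ Y={A} → {A,T} (+1)
site 3, node BIQVY: BIV={C,G,T} ∩ QY={A,T} → {T} (+0)
site 4, node BI: B={G} ∪ I={C} → {C,G} (+1)
site 4, node BIV: BI={C,G} ∪ V={A} → {A,C,G} (+1)
site 4, node QY: Q={A} ∩ Y={A} → {A} (+0)
site 4, node BIQVY: BIV={A,C,G} ∩ QY={A} → {A} (+0)
per-site changes: [2, 2, 3, 3, 2]; total = 12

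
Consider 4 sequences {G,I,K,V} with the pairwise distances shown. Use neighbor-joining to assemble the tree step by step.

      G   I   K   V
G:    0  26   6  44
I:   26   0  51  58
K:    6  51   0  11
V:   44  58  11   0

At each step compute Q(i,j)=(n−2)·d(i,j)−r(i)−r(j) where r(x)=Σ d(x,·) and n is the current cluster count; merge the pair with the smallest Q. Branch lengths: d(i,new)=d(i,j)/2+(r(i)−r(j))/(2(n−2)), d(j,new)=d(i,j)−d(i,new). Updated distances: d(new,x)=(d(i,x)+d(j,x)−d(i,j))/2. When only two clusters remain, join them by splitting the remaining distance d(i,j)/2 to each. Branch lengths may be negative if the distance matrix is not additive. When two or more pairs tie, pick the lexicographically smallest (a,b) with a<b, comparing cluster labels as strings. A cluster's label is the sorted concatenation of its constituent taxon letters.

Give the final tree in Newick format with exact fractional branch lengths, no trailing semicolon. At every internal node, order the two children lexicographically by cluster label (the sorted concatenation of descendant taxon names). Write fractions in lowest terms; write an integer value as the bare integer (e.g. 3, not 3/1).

step 1: merge (G,I) at d=26, Q=-159; branch lengths G→-7/4, I→111/4; new cluster GI
  updated: d(GI,K)=31/2, d(GI,V)=38
step 2: merge (GI,K) at d=31/2, Q=-129/2; branch lengths GI→85/4, K→-23/4; new cluster GIK
  updated: d(GIK,V)=67/4
step 3: merge (GIK,V) at d=67/4; branch lengths GIK→67/8, V→67/8; new cluster GIKV
final tree: (((G:-7/4,I:111/4):85/4,K:-23/4):67/8,V:67/8)
total length: 233/4

(((G:-7/4,I:111/4):85/4,K:-23/4):67/8,V:67/8)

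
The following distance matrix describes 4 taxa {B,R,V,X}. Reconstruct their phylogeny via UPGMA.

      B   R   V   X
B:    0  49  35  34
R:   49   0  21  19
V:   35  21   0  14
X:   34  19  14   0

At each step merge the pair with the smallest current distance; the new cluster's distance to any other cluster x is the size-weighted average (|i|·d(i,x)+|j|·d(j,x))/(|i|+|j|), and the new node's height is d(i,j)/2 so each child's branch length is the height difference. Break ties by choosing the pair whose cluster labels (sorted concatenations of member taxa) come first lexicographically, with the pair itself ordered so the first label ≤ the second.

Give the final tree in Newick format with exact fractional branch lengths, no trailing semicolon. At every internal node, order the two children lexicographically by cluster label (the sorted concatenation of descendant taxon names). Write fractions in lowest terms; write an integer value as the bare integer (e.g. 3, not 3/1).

1. join V+X (d=14) ⇒ VX; edges |V|=7, |X|=7
  updated: d(B,VX)=69/2, d(R,VX)=20
2. join R+VX (d=20) ⇒ RVX; edges |R|=10, |VX|=3
  updated: d(B,RVX)=118/3
3. join B+RVX (d=118/3) ⇒ BRVX; edges |B|=59/3, |RVX|=29/3
final tree: (B:59/3,(R:10,(V:7,X:7):3):29/3)
total length: 169/3

(B:59/3,(R:10,(V:7,X:7):3):29/3)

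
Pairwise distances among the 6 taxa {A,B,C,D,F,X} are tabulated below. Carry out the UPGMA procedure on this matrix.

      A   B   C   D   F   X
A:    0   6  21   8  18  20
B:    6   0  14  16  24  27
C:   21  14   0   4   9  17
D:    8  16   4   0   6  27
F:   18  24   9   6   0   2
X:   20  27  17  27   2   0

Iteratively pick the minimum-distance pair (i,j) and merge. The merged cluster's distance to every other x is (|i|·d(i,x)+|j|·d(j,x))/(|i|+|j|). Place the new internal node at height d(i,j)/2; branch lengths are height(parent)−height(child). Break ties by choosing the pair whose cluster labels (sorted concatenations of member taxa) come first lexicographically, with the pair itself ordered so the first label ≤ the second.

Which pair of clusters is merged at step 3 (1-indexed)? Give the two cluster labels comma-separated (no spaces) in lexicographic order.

1. join F+X (d=2) ⇒ FX; edges |F|=1, |X|=1
  updated: d(A,FX)=19, d(B,FX)=51/2, d(C,FX)=13, d(D,FX)=33/2
2. join C+D (d=4) ⇒ CD; edges |C|=2, |D|=2
  updated: d(A,CD)=29/2, d(B,CD)=15, d(CD,FX)=59/4
3. join A+B (d=6) ⇒ AB; edges |A|=3, |B|=3
  updated: d(AB,CD)=59/4, d(AB,FX)=89/4
4. join AB+CD (d=59/4) ⇒ ABCD; edges |AB|=35/8, |CD|=43/8
  updated: d(ABCD,FX)=37/2
5. join ABCD+FX (d=37/2) ⇒ ABCDFX; edges |ABCD|=15/8, |FX|=33/4
final tree: (((A:3,B:3):35/8,(C:2,D:2):43/8):15/8,(F:1,X:1):33/4)
total length: 255/8

A,B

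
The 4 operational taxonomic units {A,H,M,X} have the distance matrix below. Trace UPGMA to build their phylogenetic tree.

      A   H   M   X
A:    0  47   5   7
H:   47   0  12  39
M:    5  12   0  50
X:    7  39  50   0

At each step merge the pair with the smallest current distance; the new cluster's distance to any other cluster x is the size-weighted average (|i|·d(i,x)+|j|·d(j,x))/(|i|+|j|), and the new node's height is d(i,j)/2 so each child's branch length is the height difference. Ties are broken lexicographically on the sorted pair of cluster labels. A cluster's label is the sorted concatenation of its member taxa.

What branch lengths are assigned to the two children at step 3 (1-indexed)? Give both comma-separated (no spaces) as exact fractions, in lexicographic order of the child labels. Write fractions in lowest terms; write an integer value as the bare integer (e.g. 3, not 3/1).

25/12,49/3

1. join A+M (d=5) ⇒ AM; edges |A|=5/2, |M|=5/2
  updated: d(AM,H)=59/2, d(AM,X)=57/2
2. join AM+X (d=57/2) ⇒ AMX; edges |AM|=47/4, |X|=57/4
  updated: d(AMX,H)=98/3
3. join AMX+H (d=98/3) ⇒ AHMX; edges |AMX|=25/12, |H|=49/3
final tree: (((A:5/2,M:5/2):47/4,X:57/4):25/12,H:49/3)
total length: 593/12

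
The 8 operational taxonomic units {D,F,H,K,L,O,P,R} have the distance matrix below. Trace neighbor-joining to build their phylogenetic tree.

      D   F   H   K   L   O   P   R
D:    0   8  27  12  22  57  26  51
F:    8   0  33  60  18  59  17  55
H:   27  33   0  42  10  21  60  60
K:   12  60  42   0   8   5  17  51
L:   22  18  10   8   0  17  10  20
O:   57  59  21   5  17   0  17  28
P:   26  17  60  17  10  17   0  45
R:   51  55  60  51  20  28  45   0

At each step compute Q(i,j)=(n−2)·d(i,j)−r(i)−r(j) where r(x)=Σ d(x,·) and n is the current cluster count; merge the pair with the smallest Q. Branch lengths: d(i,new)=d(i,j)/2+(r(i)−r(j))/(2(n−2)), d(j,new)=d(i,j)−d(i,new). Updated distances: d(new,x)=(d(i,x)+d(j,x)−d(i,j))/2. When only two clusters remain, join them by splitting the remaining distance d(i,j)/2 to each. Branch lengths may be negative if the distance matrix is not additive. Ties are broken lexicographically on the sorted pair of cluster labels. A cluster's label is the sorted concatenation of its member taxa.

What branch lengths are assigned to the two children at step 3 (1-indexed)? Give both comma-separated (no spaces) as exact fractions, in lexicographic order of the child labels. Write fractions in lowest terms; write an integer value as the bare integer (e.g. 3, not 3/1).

1. join D+F (d=8, Q=-405) ⇒ DF; edges |D|=1/12, |F|=95/12
  updated: d(DF,H)=26, d(DF,K)=32, d(DF,L)=16, d(DF,O)=54, d(DF,P)=35/2, d(DF,R)=49
2. join DF+H (d=26, Q=-567/2) ⇒ DFH; edges |DF|=211/20, |H|=309/20
  updated: d(DFH,K)=24, d(DFH,L)=0, d(DFH,O)=49/2, d(DFH,P)=103/4, d(DFH,R)=83/2
3. join K+O (d=5, Q=-353/2) ⇒ KO; edges |K|=67/16, |O|=13/16
  updated: d(DFH,KO)=87/4, d(KO,L)=10, d(KO,P)=29/2, d(KO,R)=37
4. join KO+P (d=29/2, Q=-135) ⇒ KOP; edges |KO|=21/4, |P|=37/4
  updated: d(DFH,KOP)=33/2, d(KOP,L)=11/4, d(KOP,R)=135/4
5. join DFH+L (d=0, Q=-323/4) ⇒ DFHL; edges |DFH|=141/16, |L|=-141/16
  updated: d(DFHL,KOP)=77/8, d(DFHL,R)=123/4
6. join DFHL+KOP (d=77/8, Q=-593/8) ⇒ DFHKLOP; edges |DFHL|=53/16, |KOP|=101/16
  updated: d(DFHKLOP,R)=439/16
7. join DFHKLOP+R (d=439/16) ⇒ DFHKLOPR; edges |DFHKLOP|=439/32, |R|=439/32
final tree: (((((D:1/12,F:95/12):211/20,H:309/20):141/16,L:-141/16):53/16,((K:67/16,O:13/16):21/4,P:37/4):101/16):439/32,R:439/32)
total length: 1449/16

67/16,13/16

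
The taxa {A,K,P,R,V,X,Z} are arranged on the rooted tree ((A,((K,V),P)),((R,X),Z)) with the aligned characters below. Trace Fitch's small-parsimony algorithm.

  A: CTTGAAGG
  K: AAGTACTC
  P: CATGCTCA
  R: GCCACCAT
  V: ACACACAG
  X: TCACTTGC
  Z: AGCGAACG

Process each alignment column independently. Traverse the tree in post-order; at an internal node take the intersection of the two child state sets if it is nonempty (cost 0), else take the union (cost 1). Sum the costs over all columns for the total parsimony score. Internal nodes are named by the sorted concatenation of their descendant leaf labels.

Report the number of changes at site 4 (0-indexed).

site 0, node KV: K={A} ∩ V={A} → {A} (+0)
site 0, node KPV: KV={A} ∪ P={C} → {A,C} (+1)
site 0, node AKPV: A={C} ∩ KPV={A,C} → {C} (+0)
site 0, node RX: R={G} ∪ X={T} → {G,T} (+1)
site 0, node RXZ: RX={G,T} ∪ Z={A} → {A,G,T} (+1)
site 0, node AKPRVXZ: AKPV={C} ∪ RXZ={A,G,T} → {A,C,G,T} (+1)
site 1, node KV: K={A} ∪ V={C} → {A,C} (+1)
site 1, node KPV: KV={A,C} ∩ P={A} → {A} (+0)
site 1, node AKPV: A={T} ∪ KPV={A} → {A,T} (+1)
site 1, node RX: R={C} ∩ X={C} → {C} (+0)
site 1, node RXZ: RX={C} ∪ Z={G} → {C,G} (+1)
site 1, node AKPRVXZ: AKPV={A,T} ∪ RXZ={C,G} → {A,C,G,T} (+1)
site 2, node KV: K={G} ∪ V={A} → {A,G} (+1)
site 2, node KPV: KV={A,G} ∪ P={T} → {A,G,T} (+1)
site 2, node AKPV: A={T} ∩ KPV={A,G,T} → {T} (+0)
site 2, node RX: R={C} ∪ X={A} → {A,C} (+1)
site 2, node RXZ: RX={A,C} ∩ Z={C} → {C} (+0)
site 2, node AKPRVXZ: AKPV={T} ∪ RXZ={C} → {C,T} (+1)
site 3, node KV: K={T} ∪ V={C} → {C,T} (+1)
site 3, node KPV: KV={C,T} ∪ P={G} → {C,G,T} (+1)
site 3, node AKPV: A={G} ∩ KPV={C,G,T} → {G} (+0)
site 3, node RX: R={A} ∪ X={C} → {A,C} (+1)
site 3, node RXZ: RX={A,C} ∪ Z={G} → {A,C,G} (+1)
site 3, node AKPRVXZ: AKPV={G} ∩ RXZ={A,C,G} → {G} (+0)
site 4, node KV: K={A} ∩ V={A} → {A} (+0)
site 4, node KPV: KV={A} ∪ P={C} → {A,C} (+1)
site 4, node AKPV: A={A} ∩ KPV={A,C} → {A} (+0)
site 4, node RX: R={C} ∪ X={T} → {C,T} (+1)
site 4, node RXZ: RX={C,T} ∪ Z={A} → {A,C,T} (+1)
site 4, node AKPRVXZ: AKPV={A} ∩ RXZ={A,C,T} → {A} (+0)
site 5, node KV: K={C} ∩ V={C} → {C} (+0)
site 5, node KPV: KV={C} ∪ P={T} → {C,T} (+1)
site 5, node AKPV: A={A} ∪ KPV={C,T} → {A,C,T} (+1)
site 5, node RX: R={C} ∪ X={T} → {C,T} (+1)
site 5, node RXZ: RX={C,T} ∪ Z={A} → {A,C,T} (+1)
site 5, node AKPRVXZ: AKPV={A,C,T} ∩ RXZ={A,C,T} → {A,C,T} (+0)
site 6, node KV: K={T} ∪ V={A} → {A,T} (+1)
site 6, node KPV: KV={A,T} ∪ P={C} → {A,C,T} (+1)
site 6, node AKPV: A={G} ∪ KPV={A,C,T} → {A,C,G,T} (+1)
site 6, node RX: R={A} ∪ X={G} → {A,G} (+1)
site 6, node RXZ: RX={A,G} ∪ Z={C} → {A,C,G} (+1)
site 6, node AKPRVXZ: AKPV={A,C,G,T} ∩ RXZ={A,C,G} → {A,C,G} (+0)
site 7, node KV: K={C} ∪ V={G} → {C,G} (+1)
site 7, node KPV: KV={C,G} ∪ P={A} → {A,C,G} (+1)
site 7, node AKPV: A={G} ∩ KPV={A,C,G} → {G} (+0)
site 7, node RX: R={T} ∪ X={C} → {C,T} (+1)
site 7, node RXZ: RX={C,T} ∪ Z={G} → {C,G,T} (+1)
site 7, node AKPRVXZ: AKPV={G} ∩ RXZ={C,G,T} → {G} (+0)
per-site changes: [4, 4, 4, 4, 3, 4, 5, 4]; total = 32

3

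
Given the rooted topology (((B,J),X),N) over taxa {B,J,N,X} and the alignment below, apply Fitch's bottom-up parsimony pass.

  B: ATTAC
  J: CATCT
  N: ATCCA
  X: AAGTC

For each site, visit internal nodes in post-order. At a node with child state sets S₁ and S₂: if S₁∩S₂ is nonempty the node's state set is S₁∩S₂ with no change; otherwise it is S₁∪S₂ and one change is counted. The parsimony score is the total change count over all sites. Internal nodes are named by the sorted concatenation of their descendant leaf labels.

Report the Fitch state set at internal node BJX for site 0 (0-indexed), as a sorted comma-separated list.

[col 0] BJ: children B:{A}, J:{C} ∪→ {A,C}; cost 1
[col 0] BJX: children BJ:{A,C}, X:{A} ∩→ {A}; cost 0
[col 0] BJNX: children BJX:{A}, N:{A} ∩→ {A}; cost 0
[col 1] BJ: children B:{T}, J:{A} ∪→ {A,T}; cost 1
[col 1] BJX: children BJ:{A,T}, X:{A} ∩→ {A}; cost 0
[col 1] BJNX: children BJX:{A}, N:{T} ∪→ {A,T}; cost 1
[col 2] BJ: children B:{T}, J:{T} ∩→ {T}; cost 0
[col 2] BJX: children BJ:{T}, X:{G} ∪→ {G,T}; cost 1
[col 2] BJNX: children BJX:{G,T}, N:{C} ∪→ {C,G,T}; cost 1
[col 3] BJ: children B:{A}, J:{C} ∪→ {A,C}; cost 1
[col 3] BJX: children BJ:{A,C}, X:{T} ∪→ {A,C,T}; cost 1
[col 3] BJNX: children BJX:{A,C,T}, N:{C} ∩→ {C}; cost 0
[col 4] BJ: children B:{C}, J:{T} ∪→ {C,T}; cost 1
[col 4] BJX: children BJ:{C,T}, X:{C} ∩→ {C}; cost 0
[col 4] BJNX: children BJX:{C}, N:{A} ∪→ {A,C}; cost 1
per-site changes: [1, 2, 2, 2, 2]; total = 9

A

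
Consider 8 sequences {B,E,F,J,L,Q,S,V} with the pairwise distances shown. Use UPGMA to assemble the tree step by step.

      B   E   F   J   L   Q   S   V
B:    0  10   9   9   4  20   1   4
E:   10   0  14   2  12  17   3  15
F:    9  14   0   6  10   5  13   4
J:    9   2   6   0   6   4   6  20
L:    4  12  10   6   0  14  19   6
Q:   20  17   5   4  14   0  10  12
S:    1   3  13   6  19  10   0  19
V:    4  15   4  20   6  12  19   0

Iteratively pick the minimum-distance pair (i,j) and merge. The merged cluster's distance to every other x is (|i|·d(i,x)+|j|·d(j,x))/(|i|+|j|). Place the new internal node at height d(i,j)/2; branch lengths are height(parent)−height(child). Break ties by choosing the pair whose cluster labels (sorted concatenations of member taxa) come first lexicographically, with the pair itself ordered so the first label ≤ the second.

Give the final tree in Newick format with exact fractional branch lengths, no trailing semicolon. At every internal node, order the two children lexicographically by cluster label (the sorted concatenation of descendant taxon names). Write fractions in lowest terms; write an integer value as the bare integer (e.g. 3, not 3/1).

1. join B+S (d=1) ⇒ BS; edges |B|=1/2, |S|=1/2
  updated: d(BS,E)=13/2, d(BS,F)=11, d(BS,J)=15/2, d(BS,L)=23/2, d(BS,Q)=15, d(BS,V)=23/2
2. join E+J (d=2) ⇒ EJ; edges |E|=1, |J|=1
  updated: d(BS,EJ)=7, d(EJ,F)=10, d(EJ,L)=9, d(EJ,Q)=21/2, d(EJ,V)=35/2
3. join F+V (d=4) ⇒ FV; edges |F|=2, |V|=2
  updated: d(BS,FV)=45/4, d(EJ,FV)=55/4, d(FV,L)=8, d(FV,Q)=17/2
4. join BS+EJ (d=7) ⇒ BEJS; edges |BS|=3, |EJ|=5/2
  updated: d(BEJS,FV)=25/2, d(BEJS,L)=41/4, d(BEJS,Q)=51/4
5. join FV+L (d=8) ⇒ FLV; edges |FV|=2, |L|=4
  updated: d(BEJS,FLV)=47/4, d(FLV,Q)=31/3
6. join FLV+Q (d=31/3) ⇒ FLQV; edges |FLV|=7/6, |Q|=31/6
  updated: d(BEJS,FLQV)=12
7. join BEJS+FLQV (d=12) ⇒ BEFJLQSV; edges |BEJS|=5/2, |FLQV|=5/6
final tree: (((B:1/2,S:1/2):3,(E:1,J:1):5/2):5/2,(((F:2,V:2):2,L:4):7/6,Q:31/6):5/6)
total length: 169/6

(((B:1/2,S:1/2):3,(E:1,J:1):5/2):5/2,(((F:2,V:2):2,L:4):7/6,Q:31/6):5/6)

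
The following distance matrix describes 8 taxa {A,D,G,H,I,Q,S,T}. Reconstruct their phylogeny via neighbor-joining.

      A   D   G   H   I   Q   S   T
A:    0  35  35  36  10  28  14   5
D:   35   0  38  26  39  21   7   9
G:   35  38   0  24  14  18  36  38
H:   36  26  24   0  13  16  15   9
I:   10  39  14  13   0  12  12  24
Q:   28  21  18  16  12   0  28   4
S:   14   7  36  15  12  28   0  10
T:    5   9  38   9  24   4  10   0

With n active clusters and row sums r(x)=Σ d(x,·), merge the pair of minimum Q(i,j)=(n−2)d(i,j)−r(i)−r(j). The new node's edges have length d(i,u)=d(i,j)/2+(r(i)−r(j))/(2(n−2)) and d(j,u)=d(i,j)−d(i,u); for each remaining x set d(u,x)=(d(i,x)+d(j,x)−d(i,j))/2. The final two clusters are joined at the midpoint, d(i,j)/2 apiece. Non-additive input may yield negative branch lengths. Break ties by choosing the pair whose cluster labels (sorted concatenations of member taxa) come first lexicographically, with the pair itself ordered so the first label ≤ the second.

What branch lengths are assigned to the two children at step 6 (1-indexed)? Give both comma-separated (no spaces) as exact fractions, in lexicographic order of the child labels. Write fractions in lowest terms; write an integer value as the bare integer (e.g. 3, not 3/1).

iteration 1: select D,S (d=7, Q=-255); attach at lengths (95/12, -11/12); label the merged cluster DS
  updated: d(A,DS)=21, d(DS,G)=67/2, d(DS,H)=17, d(DS,I)=22, d(DS,Q)=21, d(DS,T)=6
iteration 2: select A,T (d=5, Q=-196); attach at lengths (37/5, -12/5); label the merged cluster AT
  updated: d(AT,DS)=11, d(AT,G)=34, d(AT,H)=20, d(AT,I)=29/2, d(AT,Q)=27/2
iteration 3: select AT,DS (d=11, Q=-307/2); attach at lengths (65/16, 111/16); label the merged cluster ADST
  updated: d(ADST,G)=113/4, d(ADST,H)=13, d(ADST,I)=51/4, d(ADST,Q)=47/4
iteration 4: select G,I (d=14, Q=-94); attach at lengths (149/12, 19/12); label the merged cluster GI
  updated: d(ADST,GI)=27/2, d(GI,H)=23/2, d(GI,Q)=8
iteration 5: select ADST,H (d=13, Q=-211/4); attach at lengths (95/16, 113/16); label the merged cluster ADHST
  updated: d(ADHST,GI)=6, d(ADHST,Q)=59/8
iteration 6: select ADHST,GI (d=6, Q=-171/8); attach at lengths (43/16, 53/16); label the merged cluster ADGHIST
  updated: d(ADGHIST,Q)=75/16
iteration 7: select ADGHIST,Q (d=75/16); attach at lengths (75/32, 75/32); label the merged cluster ADGHIQST
final tree: (((((A:37/5,T:-12/5):65/16,(D:95/12,S:-11/12):111/16):95/16,H:113/16):43/16,(G:149/12,I:19/12):53/16):75/32,Q:75/32)
total length: 971/16

43/16,53/16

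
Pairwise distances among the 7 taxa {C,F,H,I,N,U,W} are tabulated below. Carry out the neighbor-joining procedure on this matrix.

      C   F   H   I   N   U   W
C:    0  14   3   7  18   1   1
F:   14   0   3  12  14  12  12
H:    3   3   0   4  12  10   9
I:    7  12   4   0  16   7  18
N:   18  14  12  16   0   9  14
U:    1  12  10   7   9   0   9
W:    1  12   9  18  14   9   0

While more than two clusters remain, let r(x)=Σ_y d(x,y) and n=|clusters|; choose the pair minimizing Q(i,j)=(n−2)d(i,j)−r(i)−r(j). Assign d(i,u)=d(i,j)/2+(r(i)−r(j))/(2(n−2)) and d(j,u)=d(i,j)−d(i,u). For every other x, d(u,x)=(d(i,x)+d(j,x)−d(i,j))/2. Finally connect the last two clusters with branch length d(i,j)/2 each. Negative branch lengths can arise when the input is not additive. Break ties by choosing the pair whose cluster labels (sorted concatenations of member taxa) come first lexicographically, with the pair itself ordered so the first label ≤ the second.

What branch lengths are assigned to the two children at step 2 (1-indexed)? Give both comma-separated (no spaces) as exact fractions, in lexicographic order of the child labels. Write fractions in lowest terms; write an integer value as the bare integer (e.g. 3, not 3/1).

step 1: merge (C,W) at d=1, Q=-102; branch lengths C→-7/5, W→12/5; new cluster CW
  updated: d(CW,F)=25/2, d(CW,H)=11/2, d(CW,I)=12, d(CW,N)=31/2, d(CW,U)=9/2
step 2: merge (F,H) at d=3, Q=-76; branch lengths F→31/8, H→-7/8; new cluster FH
  updated: d(CW,FH)=15/2, d(FH,I)=13/2, d(FH,N)=23/2, d(FH,U)=19/2
step 3: merge (FH,I) at d=13/2, Q=-57; branch lengths FH→13/6, I→13/3; new cluster FHI
  updated: d(CW,FHI)=13/2, d(FHI,N)=21/2, d(FHI,U)=5
step 4: merge (CW,U) at d=9/2, Q=-36; branch lengths CW→17/4, U→1/4; new cluster CUW
  updated: d(CUW,FHI)=7/2, d(CUW,N)=10
step 5: merge (CUW,FHI) at d=7/2, Q=-24; branch lengths CUW→3/2, FHI→2; new cluster CFHIUW
  updated: d(CFHIUW,N)=17/2
step 6: merge (CFHIUW,N) at d=17/2; branch lengths CFHIUW→17/4, N→17/4; new cluster CFHINUW
final tree: ((((C:-7/5,W:12/5):17/4,U:1/4):3/2,((F:31/8,H:-7/8):13/6,I:13/3):2):17/4,N:17/4)
total length: 27

31/8,-7/8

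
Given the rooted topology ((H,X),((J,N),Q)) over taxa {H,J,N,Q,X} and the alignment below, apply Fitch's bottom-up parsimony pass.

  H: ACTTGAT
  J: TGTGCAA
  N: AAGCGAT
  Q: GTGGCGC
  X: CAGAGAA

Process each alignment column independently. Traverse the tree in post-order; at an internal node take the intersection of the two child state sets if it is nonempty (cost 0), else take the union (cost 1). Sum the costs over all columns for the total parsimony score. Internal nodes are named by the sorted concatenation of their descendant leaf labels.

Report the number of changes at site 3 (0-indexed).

[col 0] HX: children H:{A}, X:{C} ∪→ {A,C}; cost 1
[col 0] JN: children J:{T}, N:{A} ∪→ {A,T}; cost 1
[col 0] JNQ: children JN:{A,T}, Q:{G} ∪→ {A,G,T}; cost 1
[col 0] HJNQX: children HX:{A,C}, JNQ:{A,G,T} ∩→ {A}; cost 0
[col 1] HX: children H:{C}, X:{A} ∪→ {A,C}; cost 1
[col 1] JN: children J:{G}, N:{A} ∪→ {A,G}; cost 1
[col 1] JNQ: children JN:{A,G}, Q:{T} ∪→ {A,G,T}; cost 1
[col 1] HJNQX: children HX:{A,C}, JNQ:{A,G,T} ∩→ {A}; cost 0
[col 2] HX: children H:{T}, X:{G} ∪→ {G,T}; cost 1
[col 2] JN: children J:{T}, N:{G} ∪→ {G,T}; cost 1
[col 2] JNQ: children JN:{G,T}, Q:{G} ∩→ {G}; cost 0
[col 2] HJNQX: children HX:{G,T}, JNQ:{G} ∩→ {G}; cost 0
[col 3] HX: children H:{T}, X:{A} ∪→ {A,T}; cost 1
[col 3] JN: children J:{G}, N:{C} ∪→ {C,G}; cost 1
[col 3] JNQ: children JN:{C,G}, Q:{G} ∩→ {G}; cost 0
[col 3] HJNQX: children HX:{A,T}, JNQ:{G} ∪→ {A,G,T}; cost 1
[col 4] HX: children H:{G}, X:{G} ∩→ {G}; cost 0
[col 4] JN: children J:{C}, N:{G} ∪→ {C,G}; cost 1
[col 4] JNQ: children JN:{C,G}, Q:{C} ∩→ {C}; cost 0
[col 4] HJNQX: children HX:{G}, JNQ:{C} ∪→ {C,G}; cost 1
[col 5] HX: children H:{A}, X:{A} ∩→ {A}; cost 0
[col 5] JN: children J:{A}, N:{A} ∩→ {A}; cost 0
[col 5] JNQ: children JN:{A}, Q:{G} ∪→ {A,G}; cost 1
[col 5] HJNQX: children HX:{A}, JNQ:{A,G} ∩→ {A}; cost 0
[col 6] HX: children H:{T}, X:{A} ∪→ {A,T}; cost 1
[col 6] JN: children J:{A}, N:{T} ∪→ {A,T}; cost 1
[col 6] JNQ: children JN:{A,T}, Q:{C} ∪→ {A,C,T}; cost 1
[col 6] HJNQX: children HX:{A,T}, JNQ:{A,C,T} ∩→ {A,T}; cost 0
per-site changes: [3, 3, 2, 3, 2, 1, 3]; total = 17

3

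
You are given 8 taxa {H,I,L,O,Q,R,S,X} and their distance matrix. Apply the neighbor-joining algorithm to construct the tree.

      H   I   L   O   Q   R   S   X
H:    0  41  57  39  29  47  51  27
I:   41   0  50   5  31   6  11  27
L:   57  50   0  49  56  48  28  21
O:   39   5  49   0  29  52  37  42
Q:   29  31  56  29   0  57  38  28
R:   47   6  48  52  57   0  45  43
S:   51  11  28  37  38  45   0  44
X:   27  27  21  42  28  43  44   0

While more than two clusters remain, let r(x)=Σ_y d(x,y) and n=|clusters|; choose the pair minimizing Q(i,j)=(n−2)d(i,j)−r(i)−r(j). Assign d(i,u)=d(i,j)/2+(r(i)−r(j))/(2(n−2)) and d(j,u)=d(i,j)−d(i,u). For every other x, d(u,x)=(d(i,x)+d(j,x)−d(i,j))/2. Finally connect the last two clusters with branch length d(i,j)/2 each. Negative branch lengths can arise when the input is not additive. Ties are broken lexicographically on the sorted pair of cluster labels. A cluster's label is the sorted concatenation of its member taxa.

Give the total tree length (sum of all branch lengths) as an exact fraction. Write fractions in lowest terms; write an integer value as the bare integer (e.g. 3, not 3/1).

iteration 1: select I,R (d=6, Q=-433); attach at lengths (-91/12, 163/12); label the merged cluster IR
  updated: d(H,IR)=41, d(IR,L)=46, d(IR,O)=51/2, d(IR,Q)=41, d(IR,S)=25, d(IR,X)=32
iteration 2: select L,X (d=21, Q=-346); attach at lengths (84/5, 21/5); label the merged cluster LX
  updated: d(H,LX)=63/2, d(IR,LX)=57/2, d(LX,O)=35, d(LX,Q)=63/2, d(LX,S)=51/2
iteration 3: select H,Q (d=29, Q=-244); attach at lengths (139/8, 93/8); label the merged cluster HQ
  updated: d(HQ,IR)=53/2, d(HQ,LX)=17, d(HQ,O)=39/2, d(HQ,S)=30
iteration 4: select HQ,O (d=39/2, Q=-303/2); attach at lengths (23/4, 55/4); label the merged cluster HOQ
  updated: d(HOQ,IR)=65/4, d(HOQ,LX)=65/4, d(HOQ,S)=95/4
iteration 5: select HOQ,LX (d=65/4, Q=-94); attach at lengths (37/8, 93/8); label the merged cluster HLOQX
  updated: d(HLOQX,IR)=57/4, d(HLOQX,S)=33/2
iteration 6: select HLOQX,IR (d=57/4, Q=-223/4); attach at lengths (23/8, 91/8); label the merged cluster HILOQRX
  updated: d(HILOQRX,S)=109/8
iteration 7: select HILOQRX,S (d=109/8); attach at lengths (109/16, 109/16); label the merged cluster HILOQRSX
final tree: (((((H:139/8,Q:93/8):23/4,O:55/4):37/8,(L:84/5,X:21/5):93/8):23/8,(I:-91/12,R:163/12):91/8):109/16,S:109/16)
total length: 957/8

957/8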